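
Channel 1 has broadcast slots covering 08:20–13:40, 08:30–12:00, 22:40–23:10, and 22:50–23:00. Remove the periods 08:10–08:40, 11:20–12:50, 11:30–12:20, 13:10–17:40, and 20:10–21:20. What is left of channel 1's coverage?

08:40–11:20, 12:50–13:10, 22:40–23:10

Merge the first list: 08:20–13:40, 22:40–23:10.
Merge the second list: 08:10–08:40, 11:20–12:50, 13:10–17:40, 20:10–21:20.
08:20–13:40 minus B → 08:40–11:20, 12:50–13:10.
22:40–23:10: no B overlap → unchanged.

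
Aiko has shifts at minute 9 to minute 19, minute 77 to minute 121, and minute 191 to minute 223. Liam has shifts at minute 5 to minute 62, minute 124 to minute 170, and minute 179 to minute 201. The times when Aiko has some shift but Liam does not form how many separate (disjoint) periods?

A \ B = minute 77 to minute 121, minute 201 to minute 223.
That is 2 disjoint pieces.

2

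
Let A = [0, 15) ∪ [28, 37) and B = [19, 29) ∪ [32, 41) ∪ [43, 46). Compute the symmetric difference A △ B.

[0, 15) ∪ [19, 28) ∪ [29, 32) ∪ [37, 41) ∪ [43, 46)

A \ B = [0, 15), [29, 32).
B \ A = [19, 28), [37, 41), [43, 46).
Union of the two gives the symmetric difference.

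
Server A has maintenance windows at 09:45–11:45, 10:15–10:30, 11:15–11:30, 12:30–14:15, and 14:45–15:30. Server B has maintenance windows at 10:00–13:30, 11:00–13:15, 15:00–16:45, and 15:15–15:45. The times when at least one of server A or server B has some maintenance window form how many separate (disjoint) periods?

2

A, merged: 09:45-11:45, 12:30-14:15, 14:45-15:30.
B, merged: 10:00-13:30, 15:00-16:45.
A ∪ B = 09:45-14:15, 14:45-16:45.
That is 2 disjoint pieces.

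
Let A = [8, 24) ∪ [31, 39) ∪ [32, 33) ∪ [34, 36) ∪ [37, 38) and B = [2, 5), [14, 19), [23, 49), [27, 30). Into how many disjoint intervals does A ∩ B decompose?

3

Merge the first list: [8, 24), [31, 39).
Merge the second list: [2, 5), [14, 19), [23, 49).
A ∩ B = [14, 19), [23, 24), [31, 39).
That is 3 disjoint pieces.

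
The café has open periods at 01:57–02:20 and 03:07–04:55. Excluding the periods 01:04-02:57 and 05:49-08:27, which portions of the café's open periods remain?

01:57–02:20: fully covered by B → removed.
03:07–04:55: no B overlap → unchanged.

03:07–04:55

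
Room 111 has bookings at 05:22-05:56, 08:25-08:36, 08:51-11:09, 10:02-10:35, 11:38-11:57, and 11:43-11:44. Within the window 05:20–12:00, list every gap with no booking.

The merged coverage is 05:22–05:56, 08:25–08:36, 08:51–11:09, 11:38–11:57.
Uncovered inside 05:20–12:00: 05:20–05:22, 05:56–08:25, 08:36–08:51, 11:09–11:38, 11:57–12:00.

05:20–05:22, 05:56–08:25, 08:36–08:51, 11:09–11:38, 11:57–12:00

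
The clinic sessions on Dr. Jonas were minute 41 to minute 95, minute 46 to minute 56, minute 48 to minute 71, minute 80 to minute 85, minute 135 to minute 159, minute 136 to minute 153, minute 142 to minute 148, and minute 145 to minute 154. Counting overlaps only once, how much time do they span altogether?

78 minutes

Merged: minute 41 to minute 95, minute 135 to minute 159.
Lengths: 54 minutes + 24 minutes = 78 minutes.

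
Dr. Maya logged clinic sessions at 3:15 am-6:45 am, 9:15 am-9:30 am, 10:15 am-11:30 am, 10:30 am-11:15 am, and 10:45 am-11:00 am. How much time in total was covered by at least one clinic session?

Merged: 3:15 am-6:45 am, 9:15 am-9:30 am, 10:15 am-11:30 am.
Lengths: 3 h 30 min + 15 min + 1 h 15 min = 5 h.

5 h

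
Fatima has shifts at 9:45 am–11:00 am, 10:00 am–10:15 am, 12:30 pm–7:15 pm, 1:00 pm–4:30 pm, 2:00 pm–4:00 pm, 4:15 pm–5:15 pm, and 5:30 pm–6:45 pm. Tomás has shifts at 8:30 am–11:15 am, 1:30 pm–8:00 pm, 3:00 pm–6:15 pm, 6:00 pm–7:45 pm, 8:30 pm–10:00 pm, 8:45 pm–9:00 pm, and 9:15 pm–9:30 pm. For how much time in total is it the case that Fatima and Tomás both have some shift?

First set merges to 9:45 am–11:00 am, 12:30 pm–7:15 pm.
Second set merges to 8:30 am–11:15 am, 1:30 pm–8:00 pm, 8:30 pm–10:00 pm.
A ∩ B = 9:45 am–11:00 am, 1:30 pm–7:15 pm.
Total: 1 h 15 min + 5 h 45 min = 7 h.

7 h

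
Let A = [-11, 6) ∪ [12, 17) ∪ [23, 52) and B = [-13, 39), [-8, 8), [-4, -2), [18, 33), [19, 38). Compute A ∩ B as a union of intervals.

B, merged: [-13, 39).
[-11, 6) meets the second set on [-11, 6).
[12, 17) meets the second set on [12, 17).
[23, 52) meets the second set on [23, 39).

[-11, 6) ∪ [12, 17) ∪ [23, 39)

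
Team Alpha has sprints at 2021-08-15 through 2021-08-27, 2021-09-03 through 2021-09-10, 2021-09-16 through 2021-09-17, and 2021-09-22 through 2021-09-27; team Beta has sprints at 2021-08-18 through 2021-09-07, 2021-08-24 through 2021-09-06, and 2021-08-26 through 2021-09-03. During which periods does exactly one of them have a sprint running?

Second set merges to 2021-08-18 through 2021-09-07.
A but not B: 2021-08-15 through 2021-08-17, 2021-09-08 through 2021-09-10, 2021-09-16 through 2021-09-17, 2021-09-22 through 2021-09-27.
B but not A: 2021-08-28 through 2021-09-02.
Combining gives A △ B.

2021-08-15 through 2021-08-17, 2021-08-28 through 2021-09-02, 2021-09-08 through 2021-09-10, 2021-09-16 through 2021-09-17, 2021-09-22 through 2021-09-27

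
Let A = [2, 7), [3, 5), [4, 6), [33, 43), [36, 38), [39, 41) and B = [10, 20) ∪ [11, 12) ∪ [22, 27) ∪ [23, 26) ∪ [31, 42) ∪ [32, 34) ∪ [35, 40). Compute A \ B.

[2, 7) ∪ [42, 43)

First set merges to [2, 7), [33, 43).
Second set merges to [10, 20), [22, 27), [31, 42).
[2, 7): nothing removed.
[33, 43) \ B = [42, 43).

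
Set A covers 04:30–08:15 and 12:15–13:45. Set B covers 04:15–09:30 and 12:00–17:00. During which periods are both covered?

04:30–08:15, 12:15–13:45

04:30–08:15 ∩ B → 04:30–08:15.
12:15–13:45 ∩ B → 12:15–13:45.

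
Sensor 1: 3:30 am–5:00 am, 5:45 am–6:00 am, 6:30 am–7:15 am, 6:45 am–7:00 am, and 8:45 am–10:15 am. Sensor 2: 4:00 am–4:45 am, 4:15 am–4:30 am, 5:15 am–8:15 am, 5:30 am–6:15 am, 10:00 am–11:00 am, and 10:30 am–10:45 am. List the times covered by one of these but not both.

3:30 am–4:00 am, 4:45 am–5:00 am, 5:15 am–5:45 am, 6:00 am–6:30 am, 7:15 am–8:15 am, 8:45 am–10:00 am, 10:15 am–11:00 am

First set merges to 3:30 am–5:00 am, 5:45 am–6:00 am, 6:30 am–7:15 am, 8:45 am–10:15 am.
Second set merges to 4:00 am–4:45 am, 5:15 am–8:15 am, 10:00 am–11:00 am.
A but not B: 3:30 am–4:00 am, 4:45 am–5:00 am, 8:45 am–10:00 am.
B but not A: 5:15 am–5:45 am, 6:00 am–6:30 am, 7:15 am–8:15 am, 10:15 am–11:00 am.
Combining gives A △ B.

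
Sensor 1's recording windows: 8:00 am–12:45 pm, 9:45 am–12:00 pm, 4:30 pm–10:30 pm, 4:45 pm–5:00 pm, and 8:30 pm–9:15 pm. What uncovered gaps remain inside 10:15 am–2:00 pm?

12:45 pm-2:00 pm

After merging, the occupied span is 8:00 am-12:45 pm, 4:30 pm-10:30 pm.
Complement within 10:15 am-2:00 pm: 12:45 pm-2:00 pm.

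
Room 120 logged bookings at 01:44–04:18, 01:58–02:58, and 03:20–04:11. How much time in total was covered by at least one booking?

Merged: 01:44-04:18.
Length: 2 h 34 min.

2 h 34 min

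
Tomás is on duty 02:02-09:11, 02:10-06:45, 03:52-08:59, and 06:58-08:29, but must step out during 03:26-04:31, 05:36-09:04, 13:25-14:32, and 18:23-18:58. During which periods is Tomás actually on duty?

02:02-03:26, 04:31-05:36, 09:04-09:11

First set merges to 02:02-09:11.
02:02-09:11 with B removed leaves 02:02-03:26, 04:31-05:36, 09:04-09:11.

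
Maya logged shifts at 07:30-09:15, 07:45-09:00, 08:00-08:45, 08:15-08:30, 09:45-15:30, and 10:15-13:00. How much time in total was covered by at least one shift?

7 h 30 min

Merged: 07:30–09:15, 09:45–15:30.
Lengths: 1 h 45 min + 5 h 45 min = 7 h 30 min.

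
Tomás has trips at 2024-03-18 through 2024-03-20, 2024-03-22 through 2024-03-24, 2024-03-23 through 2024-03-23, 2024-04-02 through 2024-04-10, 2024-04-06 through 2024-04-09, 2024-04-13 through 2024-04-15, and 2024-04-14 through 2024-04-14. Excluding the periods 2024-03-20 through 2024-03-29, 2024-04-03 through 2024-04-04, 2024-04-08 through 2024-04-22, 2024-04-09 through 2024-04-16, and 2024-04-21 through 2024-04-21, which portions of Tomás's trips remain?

Merge the first list: 2024-03-18 through 2024-03-20, 2024-03-22 through 2024-03-24, 2024-04-02 through 2024-04-10, 2024-04-13 through 2024-04-15.
Merge the second list: 2024-03-20 through 2024-03-29, 2024-04-03 through 2024-04-04, 2024-04-08 through 2024-04-22.
2024-03-18 through 2024-03-20 \ B = 2024-03-18 through 2024-03-19.
2024-03-22 through 2024-03-24: entirely removed.
2024-04-02 through 2024-04-10 \ B = 2024-04-02 through 2024-04-02, 2024-04-05 through 2024-04-07.
2024-04-13 through 2024-04-15: entirely removed.

2024-03-18 through 2024-03-19, 2024-04-02 through 2024-04-02, 2024-04-05 through 2024-04-07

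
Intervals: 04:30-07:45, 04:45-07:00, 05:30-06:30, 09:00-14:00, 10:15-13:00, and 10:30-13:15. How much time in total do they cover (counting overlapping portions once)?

8 h 15 min

Merged: 04:30–07:45, 09:00–14:00.
Lengths: 3 h 15 min + 5 h = 8 h 15 min.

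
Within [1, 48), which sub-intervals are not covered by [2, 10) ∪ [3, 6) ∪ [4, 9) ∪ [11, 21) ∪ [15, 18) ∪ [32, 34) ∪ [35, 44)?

After merging, the occupied span is [2, 10), [11, 21), [32, 34), [35, 44).
Complement within [1, 48): [1, 2), [10, 11), [21, 32), [34, 35), [44, 48).

[1, 2) ∪ [10, 11) ∪ [21, 32) ∪ [34, 35) ∪ [44, 48)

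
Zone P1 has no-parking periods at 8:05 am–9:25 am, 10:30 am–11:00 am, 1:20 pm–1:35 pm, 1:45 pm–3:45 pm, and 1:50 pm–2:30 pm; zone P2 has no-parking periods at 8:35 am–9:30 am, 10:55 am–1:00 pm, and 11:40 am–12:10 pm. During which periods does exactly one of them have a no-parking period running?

Merge the first list: 8:05 am–9:25 am, 10:30 am–11:00 am, 1:20 pm–1:35 pm, 1:45 pm–3:45 pm.
Merge the second list: 8:35 am–9:30 am, 10:55 am–1:00 pm.
Only in the first: 8:05 am–8:35 am, 10:30 am–10:55 am, 1:20 pm–1:35 pm, 1:45 pm–3:45 pm.
Only in the second: 9:25 am–9:30 am, 11:00 am–1:00 pm.
Together these are the periods covered by exactly one.

8:05 am–8:35 am, 9:25 am–9:30 am, 10:30 am–10:55 am, 11:00 am–1:00 pm, 1:20 pm–1:35 pm, 1:45 pm–3:45 pm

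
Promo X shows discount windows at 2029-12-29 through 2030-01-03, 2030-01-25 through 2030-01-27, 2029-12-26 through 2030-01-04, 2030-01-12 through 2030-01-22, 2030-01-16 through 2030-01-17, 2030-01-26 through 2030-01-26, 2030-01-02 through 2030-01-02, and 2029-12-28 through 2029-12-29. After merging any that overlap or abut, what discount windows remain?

2029-12-26 through 2030-01-04, 2030-01-12 through 2030-01-22, 2030-01-25 through 2030-01-27

Sort by start: 2029-12-26 through 2030-01-04, 2029-12-28 through 2029-12-29, 2029-12-29 through 2030-01-03, 2030-01-02 through 2030-01-02, 2030-01-12 through 2030-01-22, 2030-01-16 through 2030-01-17, 2030-01-25 through 2030-01-27, 2030-01-26 through 2030-01-26.
2029-12-28 through 2029-12-29 overlaps/touches 2029-12-26 through 2030-01-04 → extend to 2029-12-26 through 2030-01-04.
2029-12-29 through 2030-01-03 overlaps/touches 2029-12-26 through 2030-01-04 → extend to 2029-12-26 through 2030-01-04.
2030-01-02 through 2030-01-02 overlaps/touches 2029-12-26 through 2030-01-04 → extend to 2029-12-26 through 2030-01-04.
2030-01-12 through 2030-01-22 is disjoint → start new block.
2030-01-16 through 2030-01-17 overlaps/touches 2030-01-12 through 2030-01-22 → extend to 2030-01-12 through 2030-01-22.
2030-01-25 through 2030-01-27 is disjoint → start new block.
2030-01-26 through 2030-01-26 overlaps/touches 2030-01-25 through 2030-01-27 → extend to 2030-01-25 through 2030-01-27.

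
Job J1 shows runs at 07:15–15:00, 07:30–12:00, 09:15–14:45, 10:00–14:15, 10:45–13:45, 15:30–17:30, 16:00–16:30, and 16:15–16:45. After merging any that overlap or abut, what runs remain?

07:30–12:00 overlaps/touches 07:15–15:00 → extend to 07:15–15:00.
09:15–14:45 overlaps/touches 07:15–15:00 → extend to 07:15–15:00.
10:00–14:15 overlaps/touches 07:15–15:00 → extend to 07:15–15:00.
10:45–13:45 overlaps/touches 07:15–15:00 → extend to 07:15–15:00.
15:30–17:30 is disjoint → start new block.
16:00–16:30 overlaps/touches 15:30–17:30 → extend to 15:30–17:30.
16:15–16:45 overlaps/touches 15:30–17:30 → extend to 15:30–17:30.

07:15–15:00, 15:30–17:30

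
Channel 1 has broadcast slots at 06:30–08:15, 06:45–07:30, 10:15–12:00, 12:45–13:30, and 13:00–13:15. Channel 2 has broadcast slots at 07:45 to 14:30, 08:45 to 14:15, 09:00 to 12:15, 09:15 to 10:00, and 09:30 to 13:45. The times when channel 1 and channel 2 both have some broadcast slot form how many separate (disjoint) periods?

First set merges to 06:30-08:15, 10:15-12:00, 12:45-13:30.
Second set merges to 07:45-14:30.
A ∩ B = 07:45-08:15, 10:15-12:00, 12:45-13:30.
That is 3 disjoint pieces.

3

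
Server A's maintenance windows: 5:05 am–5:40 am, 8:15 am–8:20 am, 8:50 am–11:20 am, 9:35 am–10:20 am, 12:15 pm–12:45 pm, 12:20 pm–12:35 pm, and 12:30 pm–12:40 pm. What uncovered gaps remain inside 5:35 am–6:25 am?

The merged coverage is 5:05 am-5:40 am, 8:15 am-8:20 am, 8:50 am-11:20 am, 12:15 pm-12:45 pm.
Complement within 5:35 am-6:25 am: 5:40 am-6:25 am.

5:40 am-6:25 am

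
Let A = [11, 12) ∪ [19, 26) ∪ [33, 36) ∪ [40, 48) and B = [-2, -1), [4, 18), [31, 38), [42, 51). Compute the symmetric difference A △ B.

[-2, -1) ∪ [4, 11) ∪ [12, 18) ∪ [19, 26) ∪ [31, 33) ∪ [36, 38) ∪ [40, 42) ∪ [48, 51)

Only in the first: [19, 26), [40, 42).
Only in the second: [-2, -1), [4, 11), [12, 18), [31, 33), [36, 38), [48, 51).
Together these are the periods covered by exactly one.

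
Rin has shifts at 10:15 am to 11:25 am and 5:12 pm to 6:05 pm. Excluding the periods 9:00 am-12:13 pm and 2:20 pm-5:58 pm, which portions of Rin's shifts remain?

10:15 am–11:25 am: entirely removed.
5:12 pm–6:05 pm \ B = 5:58 pm–6:05 pm.

5:58 pm–6:05 pm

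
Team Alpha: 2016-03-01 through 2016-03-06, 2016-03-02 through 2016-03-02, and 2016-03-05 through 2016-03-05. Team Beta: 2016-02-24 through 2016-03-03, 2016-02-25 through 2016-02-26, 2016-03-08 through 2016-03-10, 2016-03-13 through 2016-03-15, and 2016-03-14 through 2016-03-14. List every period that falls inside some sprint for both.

Merge the first list: 2016-03-01 through 2016-03-06.
Merge the second list: 2016-02-24 through 2016-03-03, 2016-03-08 through 2016-03-10, 2016-03-13 through 2016-03-15.
2016-03-01 through 2016-03-06 ∩ B → 2016-03-01 through 2016-03-03.

2016-03-01 through 2016-03-03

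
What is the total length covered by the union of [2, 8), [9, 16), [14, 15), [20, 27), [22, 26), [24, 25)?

20

Merged: [2, 8), [9, 16), [20, 27).
Lengths: 6 + 7 + 7 = 20.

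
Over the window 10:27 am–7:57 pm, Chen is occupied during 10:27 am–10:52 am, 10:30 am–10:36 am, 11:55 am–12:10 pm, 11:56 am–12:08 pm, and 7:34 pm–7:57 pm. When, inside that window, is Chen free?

Covered (merged): 10:27 am-10:52 am, 11:55 am-12:10 pm, 7:34 pm-7:57 pm.
Complement within 10:27 am-7:57 pm: 10:52 am-11:55 am, 12:10 pm-7:34 pm.

10:52 am-11:55 am, 12:10 pm-7:34 pm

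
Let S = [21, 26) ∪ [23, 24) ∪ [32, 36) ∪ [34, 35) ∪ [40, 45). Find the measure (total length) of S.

Merged: [21, 26), [32, 36), [40, 45).
Lengths: 5 + 4 + 5 = 14.

14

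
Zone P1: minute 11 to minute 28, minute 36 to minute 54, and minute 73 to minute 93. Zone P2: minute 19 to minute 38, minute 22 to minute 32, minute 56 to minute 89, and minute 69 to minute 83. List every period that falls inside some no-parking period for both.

minute 19 to minute 28, minute 36 to minute 38, minute 73 to minute 89

B, merged: minute 19 to minute 38, minute 56 to minute 89.
minute 11 to minute 28 meets the second set on minute 19 to minute 28.
minute 36 to minute 54 meets the second set on minute 36 to minute 38.
minute 73 to minute 93 meets the second set on minute 73 to minute 89.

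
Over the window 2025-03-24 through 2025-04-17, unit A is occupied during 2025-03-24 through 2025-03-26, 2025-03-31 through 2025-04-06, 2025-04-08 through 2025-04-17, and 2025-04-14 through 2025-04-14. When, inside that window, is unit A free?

The merged coverage is 2025-03-24 through 2025-03-26, 2025-03-31 through 2025-04-06, 2025-04-08 through 2025-04-17.
Gaps within 2025-03-24 through 2025-04-17: 2025-03-27 through 2025-03-30, 2025-04-07 through 2025-04-07.

2025-03-27 through 2025-03-30, 2025-04-07 through 2025-04-07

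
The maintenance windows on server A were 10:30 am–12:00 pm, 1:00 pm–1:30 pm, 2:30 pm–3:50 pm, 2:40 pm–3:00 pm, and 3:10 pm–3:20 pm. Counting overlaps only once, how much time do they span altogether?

Merged: 10:30 am-12:00 pm, 1:00 pm-1:30 pm, 2:30 pm-3:50 pm.
Lengths: 1 h 30 min + 30 min + 1 h 20 min = 3 h 20 min.

3 h 20 min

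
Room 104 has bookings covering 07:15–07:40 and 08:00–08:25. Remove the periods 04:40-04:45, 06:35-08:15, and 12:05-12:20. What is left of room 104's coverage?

07:15–07:40 lies entirely inside B → drops out.
08:00–08:25 with B removed leaves 08:15–08:25.

08:15–08:25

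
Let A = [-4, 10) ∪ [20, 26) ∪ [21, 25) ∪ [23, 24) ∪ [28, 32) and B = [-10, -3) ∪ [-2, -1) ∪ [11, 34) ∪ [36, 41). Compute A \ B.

[-3, -2) ∪ [-1, 10)

First set merges to [-4, 10), [20, 26), [28, 32).
[-4, 10) \ B = [-3, -2), [-1, 10).
[20, 26): entirely removed.
[28, 32): entirely removed.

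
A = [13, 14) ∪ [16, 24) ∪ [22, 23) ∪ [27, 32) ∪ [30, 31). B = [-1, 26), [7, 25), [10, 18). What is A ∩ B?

Merge the first list: [13, 14), [16, 24), [27, 32).
Merge the second list: [-1, 26).
[13, 14) ∩ B → [13, 14).
[16, 24) ∩ B → [16, 24).
[27, 32) meets no B interval.

[13, 14) ∪ [16, 24)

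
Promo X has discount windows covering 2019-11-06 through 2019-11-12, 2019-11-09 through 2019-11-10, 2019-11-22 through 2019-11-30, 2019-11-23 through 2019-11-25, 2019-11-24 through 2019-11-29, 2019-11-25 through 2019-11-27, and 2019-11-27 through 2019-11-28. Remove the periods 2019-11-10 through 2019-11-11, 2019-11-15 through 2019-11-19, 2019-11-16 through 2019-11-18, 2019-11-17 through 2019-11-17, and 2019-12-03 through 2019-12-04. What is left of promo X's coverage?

First set merges to 2019-11-06 through 2019-11-12, 2019-11-22 through 2019-11-30.
Second set merges to 2019-11-10 through 2019-11-11, 2019-11-15 through 2019-11-19, 2019-12-03 through 2019-12-04.
2019-11-06 through 2019-11-12 \ B = 2019-11-06 through 2019-11-09, 2019-11-12 through 2019-11-12.
2019-11-22 through 2019-11-30: nothing removed.

2019-11-06 through 2019-11-09, 2019-11-12 through 2019-11-12, 2019-11-22 through 2019-11-30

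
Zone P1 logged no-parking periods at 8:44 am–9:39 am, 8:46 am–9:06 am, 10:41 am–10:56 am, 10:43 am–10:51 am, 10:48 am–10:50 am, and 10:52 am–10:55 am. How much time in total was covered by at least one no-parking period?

1 h 10 min

Merged: 8:44 am–9:39 am, 10:41 am–10:56 am.
Lengths: 55 min + 15 min = 1 h 10 min.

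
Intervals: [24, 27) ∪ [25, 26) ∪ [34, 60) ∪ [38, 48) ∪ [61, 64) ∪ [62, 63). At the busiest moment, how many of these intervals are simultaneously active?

2

Sweep endpoints in order; track running count of active intervals.
Peak of 2 reached at 25.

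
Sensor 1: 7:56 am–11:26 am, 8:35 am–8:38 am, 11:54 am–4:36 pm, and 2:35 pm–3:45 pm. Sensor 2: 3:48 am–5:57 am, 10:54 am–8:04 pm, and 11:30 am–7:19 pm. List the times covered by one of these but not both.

First set merges to 7:56 am–11:26 am, 11:54 am–4:36 pm.
Second set merges to 3:48 am–5:57 am, 10:54 am–8:04 pm.
A but not B: 7:56 am–10:54 am.
B but not A: 3:48 am–5:57 am, 11:26 am–11:54 am, 4:36 pm–8:04 pm.
Combining gives A △ B.

3:48 am–5:57 am, 7:56 am–10:54 am, 11:26 am–11:54 am, 4:36 pm–8:04 pm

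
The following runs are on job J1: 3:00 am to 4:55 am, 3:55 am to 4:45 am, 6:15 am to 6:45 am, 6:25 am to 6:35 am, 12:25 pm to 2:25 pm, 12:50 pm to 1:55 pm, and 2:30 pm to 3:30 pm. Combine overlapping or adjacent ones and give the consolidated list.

3:55 am-4:45 am overlaps/touches 3:00 am-4:55 am → extend to 3:00 am-4:55 am.
6:15 am-6:45 am is disjoint → start new block.
6:25 am-6:35 am overlaps/touches 6:15 am-6:45 am → extend to 6:15 am-6:45 am.
12:25 pm-2:25 pm is disjoint → start new block.
12:50 pm-1:55 pm overlaps/touches 12:25 pm-2:25 pm → extend to 12:25 pm-2:25 pm.
2:30 pm-3:30 pm is disjoint → start new block.

3:00 am-4:55 am, 6:15 am-6:45 am, 12:25 pm-2:25 pm, 2:30 pm-3:30 pm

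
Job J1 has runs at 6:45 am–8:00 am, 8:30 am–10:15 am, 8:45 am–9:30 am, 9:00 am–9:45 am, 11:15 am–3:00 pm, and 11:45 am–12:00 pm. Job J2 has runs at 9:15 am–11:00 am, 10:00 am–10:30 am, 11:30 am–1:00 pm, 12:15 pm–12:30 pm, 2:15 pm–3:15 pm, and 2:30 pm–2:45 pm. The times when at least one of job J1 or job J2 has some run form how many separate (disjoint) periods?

3

First set merges to 6:45 am–8:00 am, 8:30 am–10:15 am, 11:15 am–3:00 pm.
Second set merges to 9:15 am–11:00 am, 11:30 am–1:00 pm, 2:15 pm–3:15 pm.
A ∪ B = 6:45 am–8:00 am, 8:30 am–11:00 am, 11:15 am–3:15 pm.
That is 3 disjoint pieces.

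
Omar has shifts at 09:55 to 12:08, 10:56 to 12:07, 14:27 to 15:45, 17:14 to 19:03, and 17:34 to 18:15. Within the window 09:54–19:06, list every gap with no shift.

09:54-09:55, 12:08-14:27, 15:45-17:14, 19:03-19:06

Covered (merged): 09:55-12:08, 14:27-15:45, 17:14-19:03.
Gaps within 09:54-19:06: 09:54-09:55, 12:08-14:27, 15:45-17:14, 19:03-19:06.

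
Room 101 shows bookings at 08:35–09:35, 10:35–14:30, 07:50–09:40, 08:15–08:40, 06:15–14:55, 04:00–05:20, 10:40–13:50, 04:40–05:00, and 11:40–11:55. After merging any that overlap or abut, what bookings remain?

Sort by start: 04:00-05:20, 04:40-05:00, 06:15-14:55, 07:50-09:40, 08:15-08:40, 08:35-09:35, 10:35-14:30, 10:40-13:50, 11:40-11:55.
04:40-05:00 overlaps/touches 04:00-05:20 → extend to 04:00-05:20.
06:15-14:55 is disjoint → start new block.
07:50-09:40 overlaps/touches 06:15-14:55 → extend to 06:15-14:55.
08:15-08:40 overlaps/touches 06:15-14:55 → extend to 06:15-14:55.
08:35-09:35 overlaps/touches 06:15-14:55 → extend to 06:15-14:55.
10:35-14:30 overlaps/touches 06:15-14:55 → extend to 06:15-14:55.
10:40-13:50 overlaps/touches 06:15-14:55 → extend to 06:15-14:55.
11:40-11:55 overlaps/touches 06:15-14:55 → extend to 06:15-14:55.

04:00-05:20, 06:15-14:55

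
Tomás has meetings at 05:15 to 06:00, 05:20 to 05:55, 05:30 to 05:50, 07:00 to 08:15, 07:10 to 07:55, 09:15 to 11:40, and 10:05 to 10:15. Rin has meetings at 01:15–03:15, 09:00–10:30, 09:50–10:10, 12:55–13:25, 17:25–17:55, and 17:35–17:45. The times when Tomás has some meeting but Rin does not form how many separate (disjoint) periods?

3

First set merges to 05:15–06:00, 07:00–08:15, 09:15–11:40.
Second set merges to 01:15–03:15, 09:00–10:30, 12:55–13:25, 17:25–17:55.
A \ B = 05:15–06:00, 07:00–08:15, 10:30–11:40.
That is 3 disjoint pieces.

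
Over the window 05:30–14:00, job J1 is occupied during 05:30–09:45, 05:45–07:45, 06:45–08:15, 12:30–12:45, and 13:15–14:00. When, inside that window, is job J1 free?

09:45–12:30, 12:45–13:15

Covered (merged): 05:30–09:45, 12:30–12:45, 13:15–14:00.
Gaps within 05:30–14:00: 09:45–12:30, 12:45–13:15.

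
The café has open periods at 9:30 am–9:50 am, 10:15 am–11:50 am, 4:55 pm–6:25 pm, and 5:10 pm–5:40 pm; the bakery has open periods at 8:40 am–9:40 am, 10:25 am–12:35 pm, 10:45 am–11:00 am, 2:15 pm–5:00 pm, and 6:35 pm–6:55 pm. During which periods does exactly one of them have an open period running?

First set merges to 9:30 am–9:50 am, 10:15 am–11:50 am, 4:55 pm–6:25 pm.
Second set merges to 8:40 am–9:40 am, 10:25 am–12:35 pm, 2:15 pm–5:00 pm, 6:35 pm–6:55 pm.
Only in the first: 9:40 am–9:50 am, 10:15 am–10:25 am, 5:00 pm–6:25 pm.
Only in the second: 8:40 am–9:30 am, 11:50 am–12:35 pm, 2:15 pm–4:55 pm, 6:35 pm–6:55 pm.
Together these are the periods covered by exactly one.

8:40 am–9:30 am, 9:40 am–9:50 am, 10:15 am–10:25 am, 11:50 am–12:35 pm, 2:15 pm–4:55 pm, 5:00 pm–6:25 pm, 6:35 pm–6:55 pm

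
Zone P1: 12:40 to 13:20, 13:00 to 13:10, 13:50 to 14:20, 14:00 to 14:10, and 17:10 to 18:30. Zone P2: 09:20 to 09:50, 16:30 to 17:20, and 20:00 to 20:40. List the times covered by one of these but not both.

09:20–09:50, 12:40–13:20, 13:50–14:20, 16:30–17:10, 17:20–18:30, 20:00–20:40

First set merges to 12:40–13:20, 13:50–14:20, 17:10–18:30.
Only in the first: 12:40–13:20, 13:50–14:20, 17:20–18:30.
Only in the second: 09:20–09:50, 16:30–17:10, 20:00–20:40.
Together these are the periods covered by exactly one.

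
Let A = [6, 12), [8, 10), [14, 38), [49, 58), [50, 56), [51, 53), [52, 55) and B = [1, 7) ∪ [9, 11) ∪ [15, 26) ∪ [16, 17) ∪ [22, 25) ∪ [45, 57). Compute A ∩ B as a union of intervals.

[6, 7) ∪ [9, 11) ∪ [15, 26) ∪ [49, 57)

First set merges to [6, 12), [14, 38), [49, 58).
Second set merges to [1, 7), [9, 11), [15, 26), [45, 57).
[6, 12) meets the second set on [6, 7), [9, 11).
[14, 38) meets the second set on [15, 26).
[49, 58) meets the second set on [49, 57).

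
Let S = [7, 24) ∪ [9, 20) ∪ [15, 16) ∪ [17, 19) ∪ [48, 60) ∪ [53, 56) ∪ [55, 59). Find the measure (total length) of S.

29

Merged: [7, 24), [48, 60).
Lengths: 17 + 12 = 29.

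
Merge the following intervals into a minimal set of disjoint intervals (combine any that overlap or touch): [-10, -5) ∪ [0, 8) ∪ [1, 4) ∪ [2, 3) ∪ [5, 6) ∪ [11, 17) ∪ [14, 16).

[-10, -5) ∪ [0, 8) ∪ [11, 17)

[0, 8) is disjoint → start new block.
[1, 4) overlaps/touches [0, 8) → extend to [0, 8).
[2, 3) overlaps/touches [0, 8) → extend to [0, 8).
[5, 6) overlaps/touches [0, 8) → extend to [0, 8).
[11, 17) is disjoint → start new block.
[14, 16) overlaps/touches [11, 17) → extend to [11, 17).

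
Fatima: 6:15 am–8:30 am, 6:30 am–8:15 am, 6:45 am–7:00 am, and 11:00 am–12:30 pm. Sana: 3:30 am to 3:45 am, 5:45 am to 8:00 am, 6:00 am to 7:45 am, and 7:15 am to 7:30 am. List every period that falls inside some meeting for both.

First set merges to 6:15 am–8:30 am, 11:00 am–12:30 pm.
Second set merges to 3:30 am–3:45 am, 5:45 am–8:00 am.
6:15 am–8:30 am ∩ B → 6:15 am–8:00 am.
11:00 am–12:30 pm meets no B interval.

6:15 am–8:00 am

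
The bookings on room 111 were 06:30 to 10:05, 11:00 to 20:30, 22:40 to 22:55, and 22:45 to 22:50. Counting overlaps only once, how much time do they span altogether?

13 h 20 min

Merged: 06:30–10:05, 11:00–20:30, 22:40–22:55.
Lengths: 3 h 35 min + 9 h 30 min + 15 min = 13 h 20 min.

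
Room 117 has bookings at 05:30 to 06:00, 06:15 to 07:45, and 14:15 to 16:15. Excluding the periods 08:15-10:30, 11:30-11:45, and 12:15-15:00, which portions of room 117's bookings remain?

05:30–06:00: no B overlap → unchanged.
06:15–07:45: no B overlap → unchanged.
14:15–16:15 minus B → 15:00–16:15.

05:30–06:00, 06:15–07:45, 15:00–16:15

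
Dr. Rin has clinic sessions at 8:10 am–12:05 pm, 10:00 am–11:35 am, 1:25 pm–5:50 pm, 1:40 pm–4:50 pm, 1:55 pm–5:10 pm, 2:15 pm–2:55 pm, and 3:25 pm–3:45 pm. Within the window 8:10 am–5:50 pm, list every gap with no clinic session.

The merged coverage is 8:10 am–12:05 pm, 1:25 pm–5:50 pm.
Complement within 8:10 am–5:50 pm: 12:05 pm–1:25 pm.

12:05 pm–1:25 pm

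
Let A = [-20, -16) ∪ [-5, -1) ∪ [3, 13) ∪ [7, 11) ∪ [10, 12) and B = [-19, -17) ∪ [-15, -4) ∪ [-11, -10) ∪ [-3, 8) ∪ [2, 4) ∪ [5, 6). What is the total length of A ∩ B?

10

A, merged: [-20, -16), [-5, -1), [3, 13).
B, merged: [-19, -17), [-15, -4), [-3, 8).
A ∩ B = [-19, -17), [-5, -4), [-3, -1), [3, 8).
Total: 2 + 1 + 2 + 5 = 10.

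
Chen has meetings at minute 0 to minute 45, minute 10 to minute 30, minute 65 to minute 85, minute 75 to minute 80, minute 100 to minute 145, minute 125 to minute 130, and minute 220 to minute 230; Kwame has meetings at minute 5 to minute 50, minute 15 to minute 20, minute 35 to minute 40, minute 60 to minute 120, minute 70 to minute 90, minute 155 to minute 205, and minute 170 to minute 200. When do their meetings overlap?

minute 5 to minute 45, minute 65 to minute 85, minute 100 to minute 120

First set merges to minute 0 to minute 45, minute 65 to minute 85, minute 100 to minute 145, minute 220 to minute 230.
Second set merges to minute 5 to minute 50, minute 60 to minute 120, minute 155 to minute 205.
minute 0 to minute 45 meets the second set on minute 5 to minute 45.
minute 65 to minute 85 meets the second set on minute 65 to minute 85.
minute 100 to minute 145 meets the second set on minute 100 to minute 120.
minute 220 to minute 230: no overlap with the second set.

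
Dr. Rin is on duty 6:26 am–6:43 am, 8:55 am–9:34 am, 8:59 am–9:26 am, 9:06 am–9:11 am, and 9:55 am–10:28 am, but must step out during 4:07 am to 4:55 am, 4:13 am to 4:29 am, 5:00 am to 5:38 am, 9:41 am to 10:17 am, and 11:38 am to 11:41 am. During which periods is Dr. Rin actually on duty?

6:26 am-6:43 am, 8:55 am-9:34 am, 10:17 am-10:28 am

Merge the first list: 6:26 am-6:43 am, 8:55 am-9:34 am, 9:55 am-10:28 am.
Merge the second list: 4:07 am-4:55 am, 5:00 am-5:38 am, 9:41 am-10:17 am, 11:38 am-11:41 am.
6:26 am-6:43 am is untouched.
8:55 am-9:34 am is untouched.
9:55 am-10:28 am with B removed leaves 10:17 am-10:28 am.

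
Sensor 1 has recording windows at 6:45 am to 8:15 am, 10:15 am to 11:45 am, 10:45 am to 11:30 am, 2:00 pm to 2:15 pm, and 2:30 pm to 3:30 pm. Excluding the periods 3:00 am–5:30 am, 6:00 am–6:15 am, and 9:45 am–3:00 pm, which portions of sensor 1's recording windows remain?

6:45 am–8:15 am, 3:00 pm–3:30 pm

A, merged: 6:45 am–8:15 am, 10:15 am–11:45 am, 2:00 pm–2:15 pm, 2:30 pm–3:30 pm.
6:45 am–8:15 am: nothing removed.
10:15 am–11:45 am: entirely removed.
2:00 pm–2:15 pm: entirely removed.
2:30 pm–3:30 pm \ B = 3:00 pm–3:30 pm.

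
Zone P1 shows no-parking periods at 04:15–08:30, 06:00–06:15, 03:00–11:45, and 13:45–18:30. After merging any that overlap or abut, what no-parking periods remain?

03:00-11:45, 13:45-18:30

Sort by start: 03:00-11:45, 04:15-08:30, 06:00-06:15, 13:45-18:30.
04:15-08:30 overlaps/touches 03:00-11:45 → extend to 03:00-11:45.
06:00-06:15 overlaps/touches 03:00-11:45 → extend to 03:00-11:45.
13:45-18:30 is disjoint → start new block.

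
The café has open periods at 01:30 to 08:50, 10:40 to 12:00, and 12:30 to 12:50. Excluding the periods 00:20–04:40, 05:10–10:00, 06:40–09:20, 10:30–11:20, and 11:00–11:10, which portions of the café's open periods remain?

04:40–05:10, 11:20–12:00, 12:30–12:50

Merge the second list: 00:20–04:40, 05:10–10:00, 10:30–11:20.
01:30–08:50 with B removed leaves 04:40–05:10.
10:40–12:00 with B removed leaves 11:20–12:00.
12:30–12:50 is untouched.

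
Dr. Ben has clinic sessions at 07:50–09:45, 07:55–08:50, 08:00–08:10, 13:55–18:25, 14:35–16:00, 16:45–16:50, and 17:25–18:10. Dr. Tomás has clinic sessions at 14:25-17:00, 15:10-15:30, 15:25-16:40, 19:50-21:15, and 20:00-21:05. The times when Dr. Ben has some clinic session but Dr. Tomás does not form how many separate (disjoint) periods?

3

First set merges to 07:50–09:45, 13:55–18:25.
Second set merges to 14:25–17:00, 19:50–21:15.
A \ B = 07:50–09:45, 13:55–14:25, 17:00–18:25.
That is 3 disjoint pieces.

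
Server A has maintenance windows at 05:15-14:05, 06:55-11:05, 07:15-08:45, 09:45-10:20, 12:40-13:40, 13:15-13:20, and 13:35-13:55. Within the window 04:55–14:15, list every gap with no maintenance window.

Covered (merged): 05:15–14:05.
Uncovered inside 04:55–14:15: 04:55–05:15, 14:05–14:15.

04:55–05:15, 14:05–14:15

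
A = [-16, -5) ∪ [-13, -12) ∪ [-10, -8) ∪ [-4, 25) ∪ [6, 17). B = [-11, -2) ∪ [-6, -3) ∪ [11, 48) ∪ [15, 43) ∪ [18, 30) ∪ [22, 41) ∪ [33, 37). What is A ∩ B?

[-11, -5) ∪ [-4, -2) ∪ [11, 25)

First set merges to [-16, -5), [-4, 25).
Second set merges to [-11, -2), [11, 48).
[-16, -5) meets the second set on [-11, -5).
[-4, 25) meets the second set on [-4, -2), [11, 25).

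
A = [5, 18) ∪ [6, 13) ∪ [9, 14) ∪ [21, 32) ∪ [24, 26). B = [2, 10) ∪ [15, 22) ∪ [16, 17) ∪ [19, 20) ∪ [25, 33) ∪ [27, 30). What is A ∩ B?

A, merged: [5, 18), [21, 32).
B, merged: [2, 10), [15, 22), [25, 33).
[5, 18) overlaps B on [5, 10), [15, 18).
[21, 32) overlaps B on [21, 22), [25, 32).

[5, 10) ∪ [15, 18) ∪ [21, 22) ∪ [25, 32)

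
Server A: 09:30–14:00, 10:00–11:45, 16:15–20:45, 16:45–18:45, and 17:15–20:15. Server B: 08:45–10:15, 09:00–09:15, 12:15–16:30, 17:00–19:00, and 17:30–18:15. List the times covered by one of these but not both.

Merge the first list: 09:30-14:00, 16:15-20:45.
Merge the second list: 08:45-10:15, 12:15-16:30, 17:00-19:00.
A \ B = 10:15-12:15, 16:30-17:00, 19:00-20:45.
B \ A = 08:45-09:30, 14:00-16:15.
Union of the two gives the symmetric difference.

08:45-09:30, 10:15-12:15, 14:00-16:15, 16:30-17:00, 19:00-20:45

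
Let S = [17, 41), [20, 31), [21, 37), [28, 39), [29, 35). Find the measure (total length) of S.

24

Merged: [17, 41).
Length: 24.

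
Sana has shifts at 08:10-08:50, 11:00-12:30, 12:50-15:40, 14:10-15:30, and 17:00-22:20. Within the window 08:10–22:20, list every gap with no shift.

After merging, the occupied span is 08:10-08:50, 11:00-12:30, 12:50-15:40, 17:00-22:20.
Uncovered inside 08:10-22:20: 08:50-11:00, 12:30-12:50, 15:40-17:00.

08:50-11:00, 12:30-12:50, 15:40-17:00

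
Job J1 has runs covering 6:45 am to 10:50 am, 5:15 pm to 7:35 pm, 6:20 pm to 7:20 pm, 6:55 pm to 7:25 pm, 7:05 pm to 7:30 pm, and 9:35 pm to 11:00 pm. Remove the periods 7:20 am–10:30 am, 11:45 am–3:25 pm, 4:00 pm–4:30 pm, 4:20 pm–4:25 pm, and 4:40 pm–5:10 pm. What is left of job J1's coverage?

First set merges to 6:45 am–10:50 am, 5:15 pm–7:35 pm, 9:35 pm–11:00 pm.
Second set merges to 7:20 am–10:30 am, 11:45 am–3:25 pm, 4:00 pm–4:30 pm, 4:40 pm–5:10 pm.
6:45 am–10:50 am with B removed leaves 6:45 am–7:20 am, 10:30 am–10:50 am.
5:15 pm–7:35 pm is untouched.
9:35 pm–11:00 pm is untouched.

6:45 am–7:20 am, 10:30 am–10:50 am, 5:15 pm–7:35 pm, 9:35 pm–11:00 pm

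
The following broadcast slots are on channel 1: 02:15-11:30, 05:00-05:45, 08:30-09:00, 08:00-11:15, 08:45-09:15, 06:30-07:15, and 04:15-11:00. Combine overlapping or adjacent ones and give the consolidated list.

Sort by start: 02:15-11:30, 04:15-11:00, 05:00-05:45, 06:30-07:15, 08:00-11:15, 08:30-09:00, 08:45-09:15.
04:15-11:00 overlaps/touches 02:15-11:30 → extend to 02:15-11:30.
05:00-05:45 overlaps/touches 02:15-11:30 → extend to 02:15-11:30.
06:30-07:15 overlaps/touches 02:15-11:30 → extend to 02:15-11:30.
08:00-11:15 overlaps/touches 02:15-11:30 → extend to 02:15-11:30.
08:30-09:00 overlaps/touches 02:15-11:30 → extend to 02:15-11:30.
08:45-09:15 overlaps/touches 02:15-11:30 → extend to 02:15-11:30.

02:15-11:30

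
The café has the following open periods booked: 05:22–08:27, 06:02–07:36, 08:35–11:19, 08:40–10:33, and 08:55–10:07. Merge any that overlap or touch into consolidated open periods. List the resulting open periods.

05:22–08:27, 08:35–11:19

06:02–07:36 overlaps/touches 05:22–08:27 → extend to 05:22–08:27.
08:35–11:19 is disjoint → start new block.
08:40–10:33 overlaps/touches 08:35–11:19 → extend to 08:35–11:19.
08:55–10:07 overlaps/touches 08:35–11:19 → extend to 08:35–11:19.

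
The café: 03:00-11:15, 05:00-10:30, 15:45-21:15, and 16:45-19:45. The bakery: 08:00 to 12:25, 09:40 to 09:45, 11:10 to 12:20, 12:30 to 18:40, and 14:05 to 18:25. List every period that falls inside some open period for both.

08:00-11:15, 15:45-18:40

First set merges to 03:00-11:15, 15:45-21:15.
Second set merges to 08:00-12:25, 12:30-18:40.
03:00-11:15 meets the second set on 08:00-11:15.
15:45-21:15 meets the second set on 15:45-18:40.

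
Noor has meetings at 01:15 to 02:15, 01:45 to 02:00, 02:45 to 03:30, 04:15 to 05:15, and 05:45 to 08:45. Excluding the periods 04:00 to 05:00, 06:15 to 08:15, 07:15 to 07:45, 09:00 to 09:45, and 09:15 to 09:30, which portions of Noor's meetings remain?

01:15-02:15, 02:45-03:30, 05:00-05:15, 05:45-06:15, 08:15-08:45

Merge the first list: 01:15-02:15, 02:45-03:30, 04:15-05:15, 05:45-08:45.
Merge the second list: 04:00-05:00, 06:15-08:15, 09:00-09:45.
01:15-02:15 is untouched.
02:45-03:30 is untouched.
04:15-05:15 with B removed leaves 05:00-05:15.
05:45-08:45 with B removed leaves 05:45-06:15, 08:15-08:45.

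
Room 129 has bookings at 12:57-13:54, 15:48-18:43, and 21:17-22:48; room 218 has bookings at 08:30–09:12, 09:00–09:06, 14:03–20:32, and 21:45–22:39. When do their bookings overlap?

15:48–18:43, 21:45–22:39

B, merged: 08:30–09:12, 14:03–20:32, 21:45–22:39.
12:57–13:54 meets no B interval.
15:48–18:43 ∩ B → 15:48–18:43.
21:17–22:48 ∩ B → 21:45–22:39.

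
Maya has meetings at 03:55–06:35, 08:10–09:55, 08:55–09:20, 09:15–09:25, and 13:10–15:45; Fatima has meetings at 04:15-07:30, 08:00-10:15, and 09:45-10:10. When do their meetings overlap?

04:15–06:35, 08:10–09:55

First set merges to 03:55–06:35, 08:10–09:55, 13:10–15:45.
Second set merges to 04:15–07:30, 08:00–10:15.
03:55–06:35 overlaps B on 04:15–06:35.
08:10–09:55 overlaps B on 08:10–09:55.
13:10–15:45 falls entirely outside B.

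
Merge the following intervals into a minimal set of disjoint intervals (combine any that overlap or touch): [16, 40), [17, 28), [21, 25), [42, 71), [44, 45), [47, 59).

[17, 28) overlaps/touches [16, 40) → extend to [16, 40).
[21, 25) overlaps/touches [16, 40) → extend to [16, 40).
[42, 71) is disjoint → start new block.
[44, 45) overlaps/touches [42, 71) → extend to [42, 71).
[47, 59) overlaps/touches [42, 71) → extend to [42, 71).

[16, 40) ∪ [42, 71)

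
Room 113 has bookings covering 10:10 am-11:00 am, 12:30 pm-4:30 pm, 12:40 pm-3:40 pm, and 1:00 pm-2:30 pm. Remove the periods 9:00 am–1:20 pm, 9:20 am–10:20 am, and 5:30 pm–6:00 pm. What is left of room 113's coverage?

1:20 pm-4:30 pm

Merge the first list: 10:10 am-11:00 am, 12:30 pm-4:30 pm.
Merge the second list: 9:00 am-1:20 pm, 5:30 pm-6:00 pm.
10:10 am-11:00 am: entirely removed.
12:30 pm-4:30 pm \ B = 1:20 pm-4:30 pm.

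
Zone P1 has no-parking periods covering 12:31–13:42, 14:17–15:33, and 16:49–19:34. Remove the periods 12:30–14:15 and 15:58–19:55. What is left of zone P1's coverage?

14:17–15:33

12:31–13:42: entirely removed.
14:17–15:33: nothing removed.
16:49–19:34: entirely removed.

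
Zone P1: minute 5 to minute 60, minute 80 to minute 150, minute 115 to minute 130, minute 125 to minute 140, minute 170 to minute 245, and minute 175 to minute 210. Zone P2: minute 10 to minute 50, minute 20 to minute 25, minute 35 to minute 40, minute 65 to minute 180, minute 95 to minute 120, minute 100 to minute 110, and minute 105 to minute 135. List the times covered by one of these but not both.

minute 5 to minute 10, minute 50 to minute 60, minute 65 to minute 80, minute 150 to minute 170, minute 180 to minute 245

A, merged: minute 5 to minute 60, minute 80 to minute 150, minute 170 to minute 245.
B, merged: minute 10 to minute 50, minute 65 to minute 180.
A but not B: minute 5 to minute 10, minute 50 to minute 60, minute 180 to minute 245.
B but not A: minute 65 to minute 80, minute 150 to minute 170.
Combining gives A △ B.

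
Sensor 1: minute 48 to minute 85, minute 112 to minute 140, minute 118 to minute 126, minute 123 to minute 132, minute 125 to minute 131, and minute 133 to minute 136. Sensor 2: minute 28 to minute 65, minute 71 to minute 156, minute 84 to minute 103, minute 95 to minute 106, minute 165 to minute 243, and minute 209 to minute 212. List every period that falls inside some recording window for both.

minute 48 to minute 65, minute 71 to minute 85, minute 112 to minute 140

Merge the first list: minute 48 to minute 85, minute 112 to minute 140.
Merge the second list: minute 28 to minute 65, minute 71 to minute 156, minute 165 to minute 243.
minute 48 to minute 85 ∩ B → minute 48 to minute 65, minute 71 to minute 85.
minute 112 to minute 140 ∩ B → minute 112 to minute 140.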